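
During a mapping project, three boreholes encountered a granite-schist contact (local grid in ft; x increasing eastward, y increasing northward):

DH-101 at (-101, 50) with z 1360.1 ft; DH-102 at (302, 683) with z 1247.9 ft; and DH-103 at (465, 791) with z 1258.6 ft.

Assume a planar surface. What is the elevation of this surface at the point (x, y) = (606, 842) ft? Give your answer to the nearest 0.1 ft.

Two edge vectors: DH-101→DH-102 = (403, 633, -112.2), DH-101→DH-103 = (566, 741, -101.5).
Normal n = (DH-101→DH-102) × (DH-101→DH-103) = (18890.7, -22600.7, -59655).
So ∂z/∂x = −n_x/n_z = 0.31667 and ∂z/∂y = −n_y/n_z = −0.37886.
Intercept c from DH-101: 1360.1 + 31.98 + 18.94 = 1411.03.
At (606, 842): z = 191.9 − 319.0 + 1411.03 = 1283.9 ft.

1283.9 ft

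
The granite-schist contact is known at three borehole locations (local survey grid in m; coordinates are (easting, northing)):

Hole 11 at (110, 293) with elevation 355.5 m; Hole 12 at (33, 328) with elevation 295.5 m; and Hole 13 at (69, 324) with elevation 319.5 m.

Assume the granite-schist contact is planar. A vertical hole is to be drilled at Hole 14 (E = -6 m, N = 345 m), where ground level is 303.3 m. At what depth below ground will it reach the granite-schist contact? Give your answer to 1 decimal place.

Two edge vectors: Hole 11→Hole 12 = (-77, 35, -60), Hole 11→Hole 13 = (-41, 31, -36).
Normal n = (Hole 11→Hole 12) × (Hole 11→Hole 13) = (600, -312, -952).
So ∂z/∂E = −n_x/n_z = 0.63025 and ∂z/∂N = −n_y/n_z = −0.32773.
Intercept c from Hole 11: 355.5 − 69.33 + 96.03 = 382.20.
At (-6, 345): z_contact = −3.78 − 113.07 + 382.20 = 265.35 m.
Depth below ground = 303.3 − 265.35 = 38.0 m.

38.0 m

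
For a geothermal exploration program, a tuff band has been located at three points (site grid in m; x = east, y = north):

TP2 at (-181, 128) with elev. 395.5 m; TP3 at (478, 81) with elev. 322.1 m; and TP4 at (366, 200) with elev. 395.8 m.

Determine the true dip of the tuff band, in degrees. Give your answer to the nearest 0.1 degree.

29.1°

Two edge vectors: TP2→TP3 = (659, -47, -73.4), TP2→TP4 = (547, 72, 0.3).
Normal n = (TP2→TP3) × (TP2→TP4) = (5270.7, -40347.5, 73157).
So ∂z/∂x = −n_x/n_z = −0.07205 and ∂z/∂y = −n_y/n_z = 0.55152.
Gradient magnitude |∇z| = √(a² + b²) = √(0.00519 + 0.30417) = 0.55621.
True dip = arctan(0.55621) = 29.1°, dipping toward S (azimuth ≈ 173°).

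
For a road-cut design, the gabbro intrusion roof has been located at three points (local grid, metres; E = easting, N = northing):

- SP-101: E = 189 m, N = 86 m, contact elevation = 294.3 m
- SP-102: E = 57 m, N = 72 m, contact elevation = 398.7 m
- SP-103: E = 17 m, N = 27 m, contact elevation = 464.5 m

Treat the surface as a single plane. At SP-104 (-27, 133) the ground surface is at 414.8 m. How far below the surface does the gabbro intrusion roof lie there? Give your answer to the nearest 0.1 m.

8.3 m

Let the plane be z = a·E + b·N + c.
SP-102−SP-101: −132a − 14b = 104.4;  SP-103−SP-101: −172a − 59b = 170.2.
Solving gives a = −0.70201, b = −0.83822.
Then c = 294.3 − a·189 − b·86 = 499.07.
At (-27, 133): z_contact = 18.95 − 111.48 + 499.07 = 406.54 m.
Depth below ground = 414.8 − 406.54 = 8.3 m.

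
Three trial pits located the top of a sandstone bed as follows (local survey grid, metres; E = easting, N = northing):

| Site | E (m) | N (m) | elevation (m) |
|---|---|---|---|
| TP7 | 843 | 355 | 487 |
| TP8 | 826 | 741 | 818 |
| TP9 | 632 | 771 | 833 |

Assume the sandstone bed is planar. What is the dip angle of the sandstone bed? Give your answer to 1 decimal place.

Two edge vectors: TP7→TP8 = (-17, 386, 331), TP7→TP9 = (-211, 416, 346).
Normal n = (TP7→TP8) × (TP7→TP9) = (-4140, -63959, 74374).
So ∂z/∂E = −n_x/n_z = 0.05566 and ∂z/∂N = −n_y/n_z = 0.85996.
Gradient magnitude |∇z| = √(a² + b²) = √(0.00310 + 0.73954) = 0.86176.
True dip = arctan(0.86176) = 40.8°, dipping toward S (azimuth ≈ 184°).

40.8°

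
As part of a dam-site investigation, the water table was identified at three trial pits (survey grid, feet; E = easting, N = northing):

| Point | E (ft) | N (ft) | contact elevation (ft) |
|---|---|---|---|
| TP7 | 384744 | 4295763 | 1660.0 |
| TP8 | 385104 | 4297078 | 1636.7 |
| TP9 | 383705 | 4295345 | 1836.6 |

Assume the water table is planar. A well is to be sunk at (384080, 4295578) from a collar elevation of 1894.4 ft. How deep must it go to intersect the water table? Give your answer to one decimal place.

Let the plane be z = a·E + b·N + c.
TP8−TP7: 360a + 1315b = −23.3;  TP9−TP7: −1039a − 418b = 176.6.
Solving gives a = −0.182997767, b = 0.032379617.
Then c = 1660 − a·384744 − b·4295763 = −67027.87.
At (384080, 4295578): z_contact = −70285.78 + 139089.17 − 67027.87 = 1775.52 ft.
Depth below ground = 1894.4 − 1775.52 = 118.9 ft.

118.9 ft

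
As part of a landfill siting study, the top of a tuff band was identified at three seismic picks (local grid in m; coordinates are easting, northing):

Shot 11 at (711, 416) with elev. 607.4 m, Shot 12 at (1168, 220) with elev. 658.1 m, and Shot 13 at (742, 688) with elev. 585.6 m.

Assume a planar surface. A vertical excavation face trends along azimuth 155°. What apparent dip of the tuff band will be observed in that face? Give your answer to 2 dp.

Let the plane be z = a·easting + b·northing + c.
Shot 12−Shot 11: 457a − 196b = 50.7;  Shot 13−Shot 11: 31a + 272b = −21.8.
Solving gives a = 0.07300, b = −0.08847.
Unit vector along 155° is (sin 155°, cos 155°) = (0.4226, -0.9063).
Slope in that direction = a·(0.4226) + b·(-0.9063) = 0.11103.
Apparent dip = arctan|0.11103| = 6.34° (true dip is 6.5°, so apparent ≤ true as expected).

6.34°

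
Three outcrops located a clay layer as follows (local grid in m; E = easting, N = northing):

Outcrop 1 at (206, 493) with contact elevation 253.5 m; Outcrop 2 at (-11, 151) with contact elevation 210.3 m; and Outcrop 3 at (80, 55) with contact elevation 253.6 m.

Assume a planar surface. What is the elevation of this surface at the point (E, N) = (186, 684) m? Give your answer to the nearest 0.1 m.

Let the plane be z = a·E + b·N + c.
Outcrop 2−Outcrop 1: −217a − 342b = −43.2;  Outcrop 3−Outcrop 1: −126a − 438b = 0.1.
Solving gives a = 0.36486, b = −0.10519.
Then c = 253.5 − a·206 − b·493 = 230.20.
At (186, 684): z = 67.9 − 71.9 + 230.20 = 226.1 m.

226.1 m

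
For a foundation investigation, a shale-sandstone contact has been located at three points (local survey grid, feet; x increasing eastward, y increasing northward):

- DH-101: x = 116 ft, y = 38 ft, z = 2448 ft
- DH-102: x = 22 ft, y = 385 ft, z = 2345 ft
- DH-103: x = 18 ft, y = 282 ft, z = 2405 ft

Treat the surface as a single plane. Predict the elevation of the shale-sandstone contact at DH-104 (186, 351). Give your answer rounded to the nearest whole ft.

Let the plane be z = a·x + b·y + c.
DH-102−DH-101: −94a + 347b = −103;  DH-103−DH-101: −98a + 244b = −43.
Solving gives a = −0.92240, b = −0.54670.
Then c = 2448 − a·116 − b·38 = 2575.77.
At (186, 351): z = −171.6 − 191.9 + 2575.77 = 2212.3 ft.

2212 ft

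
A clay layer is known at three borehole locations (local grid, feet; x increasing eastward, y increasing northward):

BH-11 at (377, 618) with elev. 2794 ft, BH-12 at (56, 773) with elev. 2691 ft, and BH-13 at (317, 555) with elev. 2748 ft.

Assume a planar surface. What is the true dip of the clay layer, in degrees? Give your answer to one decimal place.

Let the plane be z = a·x + b·y + c.
BH-12−BH-11: −321a + 155b = −103;  BH-13−BH-11: −60a − 63b = −46.
Solving gives a = 0.46130, b = 0.29082.
Gradient magnitude |∇z| = √(a² + b²) = √(0.21280 + 0.08458) = 0.54532.
True dip = arctan(0.54532) = 28.6°, dipping toward WSW (azimuth ≈ 238°).

28.6°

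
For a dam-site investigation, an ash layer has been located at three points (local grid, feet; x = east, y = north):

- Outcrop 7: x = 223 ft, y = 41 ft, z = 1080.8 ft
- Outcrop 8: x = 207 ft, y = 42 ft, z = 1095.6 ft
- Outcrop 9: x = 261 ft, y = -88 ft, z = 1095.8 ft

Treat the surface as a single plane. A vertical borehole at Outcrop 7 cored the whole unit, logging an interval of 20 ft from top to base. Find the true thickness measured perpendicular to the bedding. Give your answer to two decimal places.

13.94 ft

Let the plane be z = a·x + b·y + c.
Outcrop 8−Outcrop 7: −16a + 1b = 14.8;  Outcrop 9−Outcrop 7: 38a − 129b = 15.
Solving gives a = −0.94975, b = −0.39605.
|∇z| = √(a²+b²) = 1.02902, so dip δ = arctan(1.02902) = 45.82°.
True thickness = vertical thickness × cos δ = 20 × cos 45.82° = 13.94 ft.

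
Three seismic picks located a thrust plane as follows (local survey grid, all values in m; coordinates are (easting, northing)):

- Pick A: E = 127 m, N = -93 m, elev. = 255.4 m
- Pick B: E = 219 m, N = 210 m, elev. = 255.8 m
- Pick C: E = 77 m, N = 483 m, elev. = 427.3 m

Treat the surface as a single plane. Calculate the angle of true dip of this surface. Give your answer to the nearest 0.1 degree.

Two edge vectors: Pick A→Pick B = (92, 303, 0.4), Pick A→Pick C = (-50, 576, 171.9).
Normal n = (Pick A→Pick B) × (Pick A→Pick C) = (51855.3, -15834.8, 68142).
So ∂z/∂E = −n_x/n_z = −0.76099 and ∂z/∂N = −n_y/n_z = 0.23238.
Gradient magnitude |∇z| = √(a² + b²) = √(0.57910 + 0.05400) = 0.79568.
True dip = arctan(0.79568) = 38.5°, dipping toward ESE (azimuth ≈ 107°).

38.5°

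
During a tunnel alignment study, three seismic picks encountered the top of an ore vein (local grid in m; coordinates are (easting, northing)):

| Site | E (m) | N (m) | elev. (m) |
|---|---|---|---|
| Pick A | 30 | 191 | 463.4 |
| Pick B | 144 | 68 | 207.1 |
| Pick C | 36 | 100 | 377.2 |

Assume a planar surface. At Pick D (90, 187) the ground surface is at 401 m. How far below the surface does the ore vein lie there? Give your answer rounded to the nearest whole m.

Two edge vectors: Pick A→Pick B = (114, -123, -256.3), Pick A→Pick C = (6, -91, -86.2).
Normal n = (Pick A→Pick B) × (Pick A→Pick C) = (-12720.7, 8289, -9636).
So ∂z/∂E = −n_x/n_z = −1.32012 and ∂z/∂N = −n_y/n_z = 0.86021.
Intercept c from Pick A: 463.4 + 39.60 − 164.30 = 338.70.
At (90, 187): z_contact = −118.8 + 160.9 + 338.70 = 380.8 m.
Depth below ground = 401 − 380.8 = 20 m.

20 m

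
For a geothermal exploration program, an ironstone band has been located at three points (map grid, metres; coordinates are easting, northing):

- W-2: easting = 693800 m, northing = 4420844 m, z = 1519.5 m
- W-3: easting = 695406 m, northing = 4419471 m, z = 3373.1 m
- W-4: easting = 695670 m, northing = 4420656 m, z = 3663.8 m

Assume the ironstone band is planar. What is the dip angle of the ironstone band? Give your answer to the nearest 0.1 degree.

48.9°

Two edge vectors: W-2→W-3 = (1606, -1373, 1853.6), W-2→W-4 = (1870, -188, 2144.3).
Normal n = (W-2→W-3) × (W-2→W-4) = (-2595647.1, 22486.2, 2265582).
So ∂z/∂easting = −n_x/n_z = 1.14569 and ∂z/∂northing = −n_y/n_z = −0.00993.
Gradient magnitude |∇z| = √(a² + b²) = √(1.31260 + 0.00010) = 1.14573.
True dip = arctan(1.14573) = 48.9°, dipping toward W (azimuth ≈ 270°).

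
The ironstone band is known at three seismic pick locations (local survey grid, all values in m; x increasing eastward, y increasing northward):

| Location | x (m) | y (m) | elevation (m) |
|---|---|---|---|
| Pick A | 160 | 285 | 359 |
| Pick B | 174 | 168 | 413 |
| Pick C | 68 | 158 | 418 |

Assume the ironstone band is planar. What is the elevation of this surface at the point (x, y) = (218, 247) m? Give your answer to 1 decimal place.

Let the plane be z = a·x + b·y + c.
Pick B−Pick A: 14a − 117b = 54;  Pick C−Pick A: −92a − 127b = 59.
Solving gives a = −0.00359, b = −0.46197.
Then c = 359 − a·160 − b·285 = 491.23.
At (218, 247): z = −0.8 − 114.1 + 491.23 = 376.3 m.

376.3 m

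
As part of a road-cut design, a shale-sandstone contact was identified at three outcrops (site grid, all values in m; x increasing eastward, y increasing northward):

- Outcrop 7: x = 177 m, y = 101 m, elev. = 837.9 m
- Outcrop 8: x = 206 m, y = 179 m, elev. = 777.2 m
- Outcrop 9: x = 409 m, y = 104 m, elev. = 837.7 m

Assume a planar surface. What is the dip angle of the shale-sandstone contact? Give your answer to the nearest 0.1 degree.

Let the plane be z = a·x + b·y + c.
Outcrop 8−Outcrop 7: 29a + 78b = −60.7;  Outcrop 9−Outcrop 7: 232a + 3b = −0.2.
Solving gives a = 0.00925, b = −0.78164.
Gradient magnitude |∇z| = √(a² + b²) = √(0.00009 + 0.61097) = 0.78170.
True dip = arctan(0.78170) = 38.0°, dipping toward N (azimuth ≈ 359°).

38.0°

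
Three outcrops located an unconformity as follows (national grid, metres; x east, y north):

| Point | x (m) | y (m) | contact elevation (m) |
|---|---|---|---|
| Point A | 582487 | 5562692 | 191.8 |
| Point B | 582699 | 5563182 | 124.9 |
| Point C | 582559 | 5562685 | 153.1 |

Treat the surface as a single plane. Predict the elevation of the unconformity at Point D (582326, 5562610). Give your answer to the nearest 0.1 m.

Two edge vectors: Point A→Point B = (212, 490, -66.9), Point A→Point C = (72, -7, -38.7).
Normal n = (Point A→Point B) × (Point A→Point C) = (-19431.3, 3387.6, -36764).
So ∂z/∂x = −n_x/n_z = −0.528541508 and ∂z/∂y = −n_y/n_z = 0.092144489.
Intercept c from Point A: 191.8 + 307868.56 − 512571.41 = −204511.06.
At (582326, 5562610): z = −307783.5 + 512563.9 − 204511.06 = 269.3 m.

269.3 m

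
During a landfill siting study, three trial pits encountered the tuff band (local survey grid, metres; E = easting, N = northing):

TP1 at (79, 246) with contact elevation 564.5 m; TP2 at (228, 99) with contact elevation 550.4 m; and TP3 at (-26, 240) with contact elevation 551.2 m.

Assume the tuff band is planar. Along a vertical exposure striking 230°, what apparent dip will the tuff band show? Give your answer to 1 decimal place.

Two edge vectors: TP1→TP2 = (149, -147, -14.1), TP1→TP3 = (-105, -6, -13.3).
Normal n = (TP1→TP2) × (TP1→TP3) = (1870.5, 3462.2, -16329).
So ∂z/∂E = −n_x/n_z = 0.11455 and ∂z/∂N = −n_y/n_z = 0.21203.
Unit vector along 230° is (sin 230°, cos 230°) = (-0.7660, -0.6428).
Slope in that direction = a·(-0.7660) + b·(-0.6428) = −0.22404.
Apparent dip = arctan|0.22404| = 12.6° (true dip is 13.5°, so apparent ≤ true as expected).

12.6°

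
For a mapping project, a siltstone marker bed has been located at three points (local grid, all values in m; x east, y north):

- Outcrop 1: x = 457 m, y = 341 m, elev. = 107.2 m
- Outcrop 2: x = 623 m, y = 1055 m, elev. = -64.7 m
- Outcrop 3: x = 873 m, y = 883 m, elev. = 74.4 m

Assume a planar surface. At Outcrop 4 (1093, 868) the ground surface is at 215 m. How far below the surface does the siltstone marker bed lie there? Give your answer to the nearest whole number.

62 m

Let the plane be z = a·x + b·y + c.
Outcrop 2−Outcrop 1: 166a + 714b = −171.9;  Outcrop 3−Outcrop 1: 416a + 542b = −32.8.
Solving gives a = 0.33687, b = −0.31908.
Then c = 107.2 − a·457 − b·341 = 62.05.
At (1093, 868): z_contact = 368.2 − 277.0 + 62.05 = 153.3 m.
Depth below ground = 215 − 153.3 = 62 m.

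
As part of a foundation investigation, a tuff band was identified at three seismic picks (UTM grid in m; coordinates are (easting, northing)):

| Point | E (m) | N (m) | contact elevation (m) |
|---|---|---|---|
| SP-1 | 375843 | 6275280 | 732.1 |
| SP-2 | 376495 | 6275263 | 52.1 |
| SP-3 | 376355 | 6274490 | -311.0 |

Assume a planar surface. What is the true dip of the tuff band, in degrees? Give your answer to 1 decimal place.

Let the plane be z = a·E + b·N + c.
SP-2−SP-1: 652a − 17b = −680;  SP-3−SP-1: 512a − 790b = −1043.1.
Solving gives a = −1.02585, b = 0.65552.
Gradient magnitude |∇z| = √(a² + b²) = √(1.05237 + 0.42971) = 1.21741.
True dip = arctan(1.21741) = 50.6°, dipping toward ESE (azimuth ≈ 123°).

50.6°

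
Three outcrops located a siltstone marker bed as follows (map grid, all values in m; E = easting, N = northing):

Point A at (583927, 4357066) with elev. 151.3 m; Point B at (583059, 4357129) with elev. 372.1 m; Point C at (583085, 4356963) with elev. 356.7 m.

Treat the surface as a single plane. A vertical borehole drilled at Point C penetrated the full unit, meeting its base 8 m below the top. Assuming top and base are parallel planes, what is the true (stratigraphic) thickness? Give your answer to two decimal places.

7.75 m

Let the plane be z = a·E + b·N + c.
Point B−Point A: −868a + 63b = 220.8;  Point C−Point A: −842a − 103b = 205.4.
Solving gives a = −0.25049, b = 0.05354.
|∇z| = √(a²+b²) = 0.25615, so dip δ = arctan(0.25615) = 14.37°.
True thickness = vertical thickness × cos δ = 8 × cos 14.37° = 7.75 m.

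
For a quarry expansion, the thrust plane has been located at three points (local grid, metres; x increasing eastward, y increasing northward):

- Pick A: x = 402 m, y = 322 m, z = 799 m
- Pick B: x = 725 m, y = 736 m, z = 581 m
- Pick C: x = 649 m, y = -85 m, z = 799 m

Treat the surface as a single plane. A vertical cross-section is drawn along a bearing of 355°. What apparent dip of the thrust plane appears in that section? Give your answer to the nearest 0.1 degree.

Two edge vectors: Pick A→Pick B = (323, 414, -218), Pick A→Pick C = (247, -407, 0).
Normal n = (Pick A→Pick B) × (Pick A→Pick C) = (-88726, -53846, -233719).
So ∂z/∂x = −n_x/n_z = −0.37963 and ∂z/∂y = −n_y/n_z = −0.23039.
Unit vector along 355° is (sin 355°, cos 355°) = (-0.0872, 0.9962).
Slope in that direction = a·(-0.0872) + b·(0.9962) = −0.19642.
Apparent dip = arctan|0.19642| = 11.1° (true dip is 23.9°, so apparent ≤ true as expected).

11.1°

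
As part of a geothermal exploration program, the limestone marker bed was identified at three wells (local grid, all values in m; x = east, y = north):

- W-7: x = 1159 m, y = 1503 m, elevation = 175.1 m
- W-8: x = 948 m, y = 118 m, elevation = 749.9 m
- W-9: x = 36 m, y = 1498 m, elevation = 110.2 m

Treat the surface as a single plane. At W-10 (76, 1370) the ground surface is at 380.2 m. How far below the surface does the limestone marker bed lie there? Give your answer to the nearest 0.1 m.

213.3 m

Let the plane be z = a·x + b·y + c.
W-8−W-7: −211a − 1385b = 574.8;  W-9−W-7: −1123a − 5b = −64.9.
Solving gives a = 0.059680, b = −0.424110.
Then c = 175.1 − a·1159 − b·1503 = 743.37.
At (76, 1370): z_contact = 4.54 − 581.03 + 743.37 = 166.87 m.
Depth below ground = 380.2 − 166.87 = 213.3 m.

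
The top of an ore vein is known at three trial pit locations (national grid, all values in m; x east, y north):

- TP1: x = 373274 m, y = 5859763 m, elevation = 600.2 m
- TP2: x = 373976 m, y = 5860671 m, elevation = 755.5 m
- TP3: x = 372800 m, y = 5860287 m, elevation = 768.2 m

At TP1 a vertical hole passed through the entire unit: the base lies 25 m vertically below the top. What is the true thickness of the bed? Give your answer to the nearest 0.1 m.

24.2 m

Let the plane be z = a·x + b·y + c.
TP2−TP1: 702a + 908b = 155.3;  TP3−TP1: −474a + 524b = 168.
Solving gives a = −0.08915, b = 0.23996.
|∇z| = √(a²+b²) = 0.25599, so dip δ = arctan(0.25599) = 14.36°.
True thickness = vertical thickness × cos δ = 25 × cos 14.36° = 24.2 m.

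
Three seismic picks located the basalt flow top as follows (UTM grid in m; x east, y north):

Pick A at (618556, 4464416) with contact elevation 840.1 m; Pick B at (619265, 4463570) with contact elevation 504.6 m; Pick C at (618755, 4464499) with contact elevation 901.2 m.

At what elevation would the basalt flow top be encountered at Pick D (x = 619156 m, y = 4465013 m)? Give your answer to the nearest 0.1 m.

1192.3 m

Two edge vectors: Pick A→Pick B = (709, -846, -335.5), Pick A→Pick C = (199, 83, 61.1).
Normal n = (Pick A→Pick B) × (Pick A→Pick C) = (-23844.1, -110084.4, 227201).
So ∂z/∂x = −n_x/n_z = 0.104947161 and ∂z/∂y = −n_y/n_z = 0.484524276.
Intercept c from Pick A: 840.1 − 64915.70 − 2163117.93 = −2227193.53.
At (619156, 4465013): z = 64978.7 + 2163407.2 − 2227193.53 = 1192.3 m.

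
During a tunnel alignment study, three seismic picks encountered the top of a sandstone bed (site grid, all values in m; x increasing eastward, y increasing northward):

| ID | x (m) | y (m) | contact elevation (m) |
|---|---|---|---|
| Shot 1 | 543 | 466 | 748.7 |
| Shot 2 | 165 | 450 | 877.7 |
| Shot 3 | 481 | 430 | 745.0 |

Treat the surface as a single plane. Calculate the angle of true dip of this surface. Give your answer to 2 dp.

39.79°

Two edge vectors: Shot 1→Shot 2 = (-378, -16, 129), Shot 1→Shot 3 = (-62, -36, -3.7).
Normal n = (Shot 1→Shot 2) × (Shot 1→Shot 3) = (4703.2, -9396.6, 12616).
So ∂z/∂x = −n_x/n_z = −0.37280 and ∂z/∂y = −n_y/n_z = 0.74482.
Gradient magnitude |∇z| = √(a² + b²) = √(0.13898 + 0.55475) = 0.83290.
True dip = arctan(0.83290) = 39.79°, dipping toward SSE (azimuth ≈ 153°).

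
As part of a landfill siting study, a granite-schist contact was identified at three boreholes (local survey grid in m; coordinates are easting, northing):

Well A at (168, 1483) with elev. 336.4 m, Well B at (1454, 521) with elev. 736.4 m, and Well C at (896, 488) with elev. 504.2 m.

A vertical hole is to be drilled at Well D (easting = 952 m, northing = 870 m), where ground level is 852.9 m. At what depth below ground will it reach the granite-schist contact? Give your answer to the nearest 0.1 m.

276.1 m

Let the plane be z = a·easting + b·northing + c.
Well B−Well A: 1286a − 962b = 400;  Well C−Well A: 728a − 995b = 167.8.
Solving gives a = 0.408430, b = 0.130188.
Then c = 336.4 − a·168 − b·1483 = 74.72.
At (952, 870): z_contact = 388.83 + 113.26 + 74.72 = 576.80 m.
Depth below ground = 852.9 − 576.80 = 276.1 m.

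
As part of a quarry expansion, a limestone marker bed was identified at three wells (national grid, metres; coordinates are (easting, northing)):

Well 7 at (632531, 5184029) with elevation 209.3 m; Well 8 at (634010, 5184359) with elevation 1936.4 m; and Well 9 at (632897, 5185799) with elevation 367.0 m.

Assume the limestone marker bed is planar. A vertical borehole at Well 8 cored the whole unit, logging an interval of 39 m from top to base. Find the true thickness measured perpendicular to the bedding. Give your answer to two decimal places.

24.80 m

Two edge vectors: Well 7→Well 8 = (1479, 330, 1727.1), Well 7→Well 9 = (366, 1770, 157.7).
Normal n = (Well 7→Well 8) × (Well 7→Well 9) = (-3004926, 398880.3, 2497050).
So ∂z/∂E = −n_x/n_z = 1.20339 and ∂z/∂N = −n_y/n_z = −0.15974.
|∇z| = √(a²+b²) = 1.21395, so dip δ = arctan(1.21395) = 50.52°.
True thickness = vertical thickness × cos δ = 39 × cos 50.52° = 24.80 m.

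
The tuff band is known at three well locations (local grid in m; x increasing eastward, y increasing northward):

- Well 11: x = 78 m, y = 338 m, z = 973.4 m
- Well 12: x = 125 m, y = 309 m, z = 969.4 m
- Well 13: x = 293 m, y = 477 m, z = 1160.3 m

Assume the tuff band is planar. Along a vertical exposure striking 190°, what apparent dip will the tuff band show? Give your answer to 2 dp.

39.01°

Two edge vectors: Well 11→Well 12 = (47, -29, -4), Well 11→Well 13 = (215, 139, 186.9).
Normal n = (Well 11→Well 12) × (Well 11→Well 13) = (-4864.1, -9644.3, 12768).
So ∂z/∂x = −n_x/n_z = 0.38096 and ∂z/∂y = −n_y/n_z = 0.75535.
Unit vector along 190° is (sin 190°, cos 190°) = (-0.1736, -0.9848).
Slope in that direction = a·(-0.1736) + b·(-0.9848) = −0.81003.
Apparent dip = arctan|0.81003| = 39.01° (true dip is 40.2°, so apparent ≤ true as expected).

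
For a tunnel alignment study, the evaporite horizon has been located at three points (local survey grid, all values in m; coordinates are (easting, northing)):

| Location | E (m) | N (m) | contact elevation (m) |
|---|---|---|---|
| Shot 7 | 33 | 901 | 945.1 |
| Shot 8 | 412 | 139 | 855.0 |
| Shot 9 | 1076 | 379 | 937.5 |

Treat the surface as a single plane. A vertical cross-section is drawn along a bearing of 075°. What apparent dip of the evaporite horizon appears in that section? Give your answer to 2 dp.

6.06°

Two edge vectors: Shot 7→Shot 8 = (379, -762, -90.1), Shot 7→Shot 9 = (1043, -522, -7.6).
Normal n = (Shot 7→Shot 8) × (Shot 7→Shot 9) = (-41241, -91093.9, 596928).
So ∂z/∂E = −n_x/n_z = 0.06909 and ∂z/∂N = −n_y/n_z = 0.15260.
Unit vector along 075° is (sin 75°, cos 75°) = (0.9659, 0.2588).
Slope in that direction = a·(0.9659) + b·(0.2588) = 0.10623.
Apparent dip = arctan|0.10623| = 6.06° (true dip is 9.5°, so apparent ≤ true as expected).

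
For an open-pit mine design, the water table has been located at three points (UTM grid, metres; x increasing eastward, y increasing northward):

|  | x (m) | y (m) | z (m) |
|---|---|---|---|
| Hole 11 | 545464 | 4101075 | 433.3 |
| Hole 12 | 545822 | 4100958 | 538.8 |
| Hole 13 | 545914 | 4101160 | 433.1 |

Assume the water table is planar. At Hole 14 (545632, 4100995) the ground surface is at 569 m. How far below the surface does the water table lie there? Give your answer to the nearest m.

Two edge vectors: Hole 11→Hole 12 = (358, -117, 105.5), Hole 11→Hole 13 = (450, 85, -0.2).
Normal n = (Hole 11→Hole 12) × (Hole 11→Hole 13) = (-8944.1, 47546.6, 83080).
So ∂z/∂x = −n_x/n_z = 0.10765648 and ∂z/∂y = −n_y/n_z = −0.57229899.
Intercept c from Hole 11: 433.3 − 58722.73 + 2347041.08 = 2288751.64.
At (545632, 4100995): z_contact = 58740.8 − 2346995.3 + 2288751.64 = 497.2 m.
Depth below ground = 569 − 497.2 = 72 m.

72 m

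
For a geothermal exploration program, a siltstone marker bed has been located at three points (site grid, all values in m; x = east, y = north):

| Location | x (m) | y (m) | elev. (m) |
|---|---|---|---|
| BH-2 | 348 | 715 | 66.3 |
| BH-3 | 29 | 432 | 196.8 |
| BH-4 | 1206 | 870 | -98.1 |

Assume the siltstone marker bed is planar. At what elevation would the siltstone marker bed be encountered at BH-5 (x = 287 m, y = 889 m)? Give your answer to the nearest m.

Let the plane be z = a·x + b·y + c.
BH-3−BH-2: −319a − 283b = 130.5;  BH-4−BH-2: 858a + 155b = −164.4.
Solving gives a = −0.13600, b = −0.30783.
Then c = 66.3 − a·348 − b·715 = 333.73.
At (287, 889): z = −39.0 − 273.7 + 333.73 = 21.0 m.

21 m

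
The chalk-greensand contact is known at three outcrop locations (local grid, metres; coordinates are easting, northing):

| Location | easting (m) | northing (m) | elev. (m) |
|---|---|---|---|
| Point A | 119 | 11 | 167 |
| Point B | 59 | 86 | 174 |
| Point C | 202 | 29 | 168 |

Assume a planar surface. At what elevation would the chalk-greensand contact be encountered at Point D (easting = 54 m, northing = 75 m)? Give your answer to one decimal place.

173.1 m

Let the plane be z = a·easting + b·northing + c.
Point B−Point A: −60a + 75b = 7;  Point C−Point A: 83a + 18b = 1.
Solving gives a = −0.00698, b = 0.08775.
Then c = 167 − a·119 − b·11 = 166.87.
At (54, 75): z = −0.4 + 6.6 + 166.87 = 173.1 m.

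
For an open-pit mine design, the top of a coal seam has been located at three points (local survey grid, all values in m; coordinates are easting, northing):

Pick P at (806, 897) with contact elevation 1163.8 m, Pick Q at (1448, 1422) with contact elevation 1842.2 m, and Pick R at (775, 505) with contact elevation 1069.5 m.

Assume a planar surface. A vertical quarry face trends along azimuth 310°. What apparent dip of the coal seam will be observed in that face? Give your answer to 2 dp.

30.81°

Two edge vectors: Pick P→Pick Q = (642, 525, 678.4), Pick P→Pick R = (-31, -392, -94.3).
Normal n = (Pick P→Pick Q) × (Pick P→Pick R) = (216425.3, 39510.2, -235389).
So ∂z/∂easting = −n_x/n_z = 0.91944 and ∂z/∂northing = −n_y/n_z = 0.16785.
Unit vector along 310° is (sin 310°, cos 310°) = (-0.7660, 0.6428).
Slope in that direction = a·(-0.7660) + b·(0.6428) = −0.59644.
Apparent dip = arctan|0.59644| = 30.81° (true dip is 43.1°, so apparent ≤ true as expected).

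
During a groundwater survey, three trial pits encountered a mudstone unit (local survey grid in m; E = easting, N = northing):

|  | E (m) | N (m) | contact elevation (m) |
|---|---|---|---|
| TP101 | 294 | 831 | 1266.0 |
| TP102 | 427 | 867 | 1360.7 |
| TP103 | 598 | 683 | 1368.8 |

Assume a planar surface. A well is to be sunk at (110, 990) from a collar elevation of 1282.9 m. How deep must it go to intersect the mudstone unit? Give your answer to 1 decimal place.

Two edge vectors: TP101→TP102 = (133, 36, 94.7), TP101→TP103 = (304, -148, 102.8).
Normal n = (TP101→TP102) × (TP101→TP103) = (17716.4, 15116.4, -30628).
So ∂z/∂E = −n_x/n_z = 0.57844 and ∂z/∂N = −n_y/n_z = 0.49355.
Intercept c from TP101: 1266 − 170.06 − 410.14 = 685.80.
At (110, 990): z_contact = 63.63 + 488.61 + 685.80 = 1238.04 m.
Depth below ground = 1282.9 − 1238.04 = 44.9 m.

44.9 m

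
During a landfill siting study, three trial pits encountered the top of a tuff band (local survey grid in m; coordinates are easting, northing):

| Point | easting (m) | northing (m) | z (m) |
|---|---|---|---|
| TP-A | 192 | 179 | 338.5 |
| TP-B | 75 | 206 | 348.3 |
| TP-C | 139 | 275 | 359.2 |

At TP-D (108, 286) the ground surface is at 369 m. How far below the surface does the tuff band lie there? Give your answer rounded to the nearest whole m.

6 m

Let the plane be z = a·easting + b·northing + c.
TP-B−TP-A: −117a + 27b = 9.8;  TP-C−TP-A: −53a + 96b = 20.7.
Solving gives a = −0.03897, b = 0.19411.
Then c = 338.5 − a·192 − b·179 = 311.24.
At (108, 286): z_contact = −4.2 + 55.5 + 311.24 = 362.5 m.
Depth below ground = 369 − 362.5 = 6 m.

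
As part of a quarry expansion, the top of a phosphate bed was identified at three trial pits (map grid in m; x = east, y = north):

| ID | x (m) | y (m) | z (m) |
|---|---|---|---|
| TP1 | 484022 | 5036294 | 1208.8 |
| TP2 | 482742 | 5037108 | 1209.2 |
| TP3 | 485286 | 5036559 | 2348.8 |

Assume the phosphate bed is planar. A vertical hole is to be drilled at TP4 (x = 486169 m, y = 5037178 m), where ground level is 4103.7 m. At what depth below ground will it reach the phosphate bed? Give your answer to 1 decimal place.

Let the plane be z = a·x + b·y + c.
TP2−TP1: −1280a + 814b = 0.4;  TP3−TP1: 1264a + 265b = 1140.
Solving gives a = 0.678208254, b = 1.066961383.
Then c = 1208.8 − a·484022 − b·5036294 = −5700590.13.
At (486169, 5037178): z_contact = 329723.83 + 5374474.40 − 5700590.13 = 3608.11 m.
Depth below ground = 4103.7 − 3608.11 = 495.6 m.

495.6 m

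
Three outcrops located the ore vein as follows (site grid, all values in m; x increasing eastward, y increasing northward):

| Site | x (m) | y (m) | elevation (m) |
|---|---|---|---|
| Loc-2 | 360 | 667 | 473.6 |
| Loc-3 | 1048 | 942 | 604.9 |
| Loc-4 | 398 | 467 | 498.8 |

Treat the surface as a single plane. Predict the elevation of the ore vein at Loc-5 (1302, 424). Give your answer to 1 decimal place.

Two edge vectors: Loc-2→Loc-3 = (688, 275, 131.3), Loc-2→Loc-4 = (38, -200, 25.2).
Normal n = (Loc-2→Loc-3) × (Loc-2→Loc-4) = (33190, -12348.2, -148050).
So ∂z/∂x = −n_x/n_z = 0.224181 and ∂z/∂y = −n_y/n_z = −0.083406.
Intercept c from Loc-2: 473.6 − 80.71 + 55.63 = 448.53.
At (1302, 424): z = 291.9 − 35.4 + 448.53 = 705.0 m.

705.0 m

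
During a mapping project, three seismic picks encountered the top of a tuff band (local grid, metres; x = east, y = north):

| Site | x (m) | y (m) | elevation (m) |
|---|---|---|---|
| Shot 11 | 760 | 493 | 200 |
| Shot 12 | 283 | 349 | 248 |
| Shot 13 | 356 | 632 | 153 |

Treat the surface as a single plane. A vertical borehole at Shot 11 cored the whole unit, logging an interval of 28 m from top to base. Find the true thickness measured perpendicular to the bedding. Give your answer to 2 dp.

Let the plane be z = a·x + b·y + c.
Shot 12−Shot 11: −477a − 144b = 48;  Shot 13−Shot 11: −404a + 139b = −47.
Solving gives a = 0.00077, b = −0.33589.
|∇z| = √(a²+b²) = 0.33589, so dip δ = arctan(0.33589) = 18.57°.
True thickness = vertical thickness × cos δ = 28 × cos 18.57° = 26.54 m.

26.54 m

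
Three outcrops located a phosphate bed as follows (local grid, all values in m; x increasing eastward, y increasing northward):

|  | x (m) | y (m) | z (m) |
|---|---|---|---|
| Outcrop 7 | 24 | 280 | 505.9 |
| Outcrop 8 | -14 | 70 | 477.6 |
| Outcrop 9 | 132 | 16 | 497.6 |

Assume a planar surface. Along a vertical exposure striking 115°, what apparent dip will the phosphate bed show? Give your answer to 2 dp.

Let the plane be z = a·x + b·y + c.
Outcrop 8−Outcrop 7: −38a − 210b = −28.3;  Outcrop 9−Outcrop 7: 108a − 264b = −8.3.
Solving gives a = 0.17511, b = 0.10308.
Unit vector along 115° is (sin 115°, cos 115°) = (0.9063, -0.4226).
Slope in that direction = a·(0.9063) + b·(-0.4226) = 0.11514.
Apparent dip = arctan|0.11514| = 6.57° (true dip is 11.5°, so apparent ≤ true as expected).

6.57°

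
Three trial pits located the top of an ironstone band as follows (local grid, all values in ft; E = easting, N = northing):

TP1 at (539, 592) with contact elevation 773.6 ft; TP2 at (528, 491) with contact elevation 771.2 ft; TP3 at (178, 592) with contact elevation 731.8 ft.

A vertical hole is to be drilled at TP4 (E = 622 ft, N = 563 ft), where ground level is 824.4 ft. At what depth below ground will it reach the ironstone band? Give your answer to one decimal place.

Let the plane be z = a·E + b·N + c.
TP2−TP1: −11a − 101b = −2.4;  TP3−TP1: −361a + 0b = −41.8.
Solving gives a = 0.11579, b = 0.01115.
Then c = 773.6 − a·539 − b·592 = 704.59.
At (622, 563): z_contact = 72.02 + 6.28 + 704.59 = 782.89 ft.
Depth below ground = 824.4 − 782.89 = 41.5 ft.

41.5 ft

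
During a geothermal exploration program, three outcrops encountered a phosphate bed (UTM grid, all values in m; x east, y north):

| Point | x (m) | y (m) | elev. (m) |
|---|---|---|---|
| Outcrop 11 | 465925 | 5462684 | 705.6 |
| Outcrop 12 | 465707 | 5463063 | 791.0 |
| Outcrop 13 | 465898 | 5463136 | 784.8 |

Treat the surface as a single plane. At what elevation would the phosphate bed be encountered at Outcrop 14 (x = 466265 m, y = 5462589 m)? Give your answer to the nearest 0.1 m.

656.5 m

Two edge vectors: Outcrop 11→Outcrop 12 = (-218, 379, 85.4), Outcrop 11→Outcrop 13 = (-27, 452, 79.2).
Normal n = (Outcrop 11→Outcrop 12) × (Outcrop 11→Outcrop 13) = (-8584, 14959.8, -88303).
So ∂z/∂x = −n_x/n_z = −0.097210740 and ∂z/∂y = −n_y/n_z = 0.169414403.
Intercept c from Outcrop 11: 705.6 + 45292.91 − 925457.35 = −879458.83.
At (466265, 5462589): z = −45326.0 + 925441.3 − 879458.83 = 656.5 m.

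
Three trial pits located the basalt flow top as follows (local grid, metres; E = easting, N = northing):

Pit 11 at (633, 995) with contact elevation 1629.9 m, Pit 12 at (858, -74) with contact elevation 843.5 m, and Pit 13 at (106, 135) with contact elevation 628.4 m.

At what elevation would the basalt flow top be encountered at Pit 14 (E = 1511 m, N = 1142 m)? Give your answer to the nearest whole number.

Two edge vectors: Pit 11→Pit 12 = (225, -1069, -786.4), Pit 11→Pit 13 = (-527, -860, -1001.5).
Normal n = (Pit 11→Pit 12) × (Pit 11→Pit 13) = (394299.5, 639770.3, -756863).
So ∂z/∂E = −n_x/n_z = 0.52097 and ∂z/∂N = −n_y/n_z = 0.84529.
Intercept c from Pit 11: 1629.9 − 329.77 − 841.07 = 459.06.
At (1511, 1142): z = 787.2 + 965.3 + 459.06 = 2211.6 m.

2212 m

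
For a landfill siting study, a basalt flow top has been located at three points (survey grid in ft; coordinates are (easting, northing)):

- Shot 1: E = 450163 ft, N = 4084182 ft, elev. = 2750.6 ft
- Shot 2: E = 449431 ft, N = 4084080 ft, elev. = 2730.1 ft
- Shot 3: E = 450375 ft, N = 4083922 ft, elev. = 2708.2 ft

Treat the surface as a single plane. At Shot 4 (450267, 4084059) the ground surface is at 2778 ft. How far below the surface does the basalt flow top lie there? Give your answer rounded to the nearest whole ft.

47 ft

Two edge vectors: Shot 1→Shot 2 = (-732, -102, -20.5), Shot 1→Shot 3 = (212, -260, -42.4).
Normal n = (Shot 1→Shot 2) × (Shot 1→Shot 3) = (-1005.2, -35382.8, 211944).
So ∂z/∂E = −n_x/n_z = 0.00474276 and ∂z/∂N = −n_y/n_z = 0.16694410.
Intercept c from Shot 1: 2750.6 − 2135.02 − 681830.08 = −681214.50.
At (450267, 4084059): z_contact = 2135.5 + 681809.5 − 681214.50 = 2730.6 ft.
Depth below ground = 2778 − 2730.6 = 47 ft.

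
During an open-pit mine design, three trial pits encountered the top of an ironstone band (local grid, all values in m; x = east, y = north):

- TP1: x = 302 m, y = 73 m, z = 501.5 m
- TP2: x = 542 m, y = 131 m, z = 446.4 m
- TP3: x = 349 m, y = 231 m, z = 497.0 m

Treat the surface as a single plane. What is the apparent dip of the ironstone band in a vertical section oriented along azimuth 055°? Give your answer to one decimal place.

Two edge vectors: TP1→TP2 = (240, 58, -55.1), TP1→TP3 = (47, 158, -4.5).
Normal n = (TP1→TP2) × (TP1→TP3) = (8444.8, -1509.7, 35194).
So ∂z/∂x = −n_x/n_z = −0.23995 and ∂z/∂y = −n_y/n_z = 0.04290.
Unit vector along 055° is (sin 55°, cos 55°) = (0.8192, 0.5736).
Slope in that direction = a·(0.8192) + b·(0.5736) = −0.17195.
Apparent dip = arctan|0.17195| = 9.8° (true dip is 13.7°, so apparent ≤ true as expected).

9.8°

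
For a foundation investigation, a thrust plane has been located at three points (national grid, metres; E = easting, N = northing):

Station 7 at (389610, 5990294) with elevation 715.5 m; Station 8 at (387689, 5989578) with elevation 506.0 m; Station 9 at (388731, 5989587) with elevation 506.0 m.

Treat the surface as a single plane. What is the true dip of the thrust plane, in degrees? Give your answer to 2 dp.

16.68°

Two edge vectors: Station 7→Station 8 = (-1921, -716, -209.5), Station 7→Station 9 = (-879, -707, -209.5).
Normal n = (Station 7→Station 8) × (Station 7→Station 9) = (1885.5, -218299, 728783).
So ∂z/∂E = −n_x/n_z = −0.00259 and ∂z/∂N = −n_y/n_z = 0.29954.
Gradient magnitude |∇z| = √(a² + b²) = √(0.00001 + 0.08972) = 0.29955.
True dip = arctan(0.29955) = 16.68°, dipping toward S (azimuth ≈ 180°).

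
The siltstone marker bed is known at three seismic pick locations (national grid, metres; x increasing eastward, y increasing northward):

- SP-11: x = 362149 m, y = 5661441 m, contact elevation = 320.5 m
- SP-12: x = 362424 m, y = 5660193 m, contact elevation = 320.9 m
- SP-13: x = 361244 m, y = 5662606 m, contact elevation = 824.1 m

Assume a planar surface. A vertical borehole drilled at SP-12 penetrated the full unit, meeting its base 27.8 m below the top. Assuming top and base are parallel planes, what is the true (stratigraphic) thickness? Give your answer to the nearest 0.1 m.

21.7 m

Let the plane be z = a·x + b·y + c.
SP-12−SP-11: 275a − 1248b = 0.4;  SP-13−SP-11: −905a + 1165b = 503.6.
Solving gives a = −0.77739, b = −0.17162.
|∇z| = √(a²+b²) = 0.79611, so dip δ = arctan(0.79611) = 38.52°.
True thickness = vertical thickness × cos δ = 27.8 × cos 38.52° = 21.7 m.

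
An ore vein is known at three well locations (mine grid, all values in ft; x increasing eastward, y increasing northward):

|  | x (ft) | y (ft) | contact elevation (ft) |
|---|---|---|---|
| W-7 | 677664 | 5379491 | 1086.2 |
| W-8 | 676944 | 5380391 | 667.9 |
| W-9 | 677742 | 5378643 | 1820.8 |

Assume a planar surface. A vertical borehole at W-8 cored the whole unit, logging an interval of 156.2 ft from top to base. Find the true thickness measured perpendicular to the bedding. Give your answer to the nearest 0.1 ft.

Two edge vectors: W-7→W-8 = (-720, 900, -418.3), W-7→W-9 = (78, -848, 734.6).
Normal n = (W-7→W-8) × (W-7→W-9) = (306421.6, 496284.6, 540360).
So ∂z/∂x = −n_x/n_z = −0.56707 and ∂z/∂y = −n_y/n_z = −0.91843.
|∇z| = √(a²+b²) = 1.07939, so dip δ = arctan(1.07939) = 47.19°.
True thickness = vertical thickness × cos δ = 156.2 × cos 47.19° = 106.2 ft.

106.2 ft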